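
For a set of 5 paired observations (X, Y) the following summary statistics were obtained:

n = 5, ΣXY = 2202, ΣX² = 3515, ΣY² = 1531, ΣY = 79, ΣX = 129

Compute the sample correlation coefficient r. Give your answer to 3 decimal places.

r = (nΣXY − ΣXΣY) / √[(nΣX² − (ΣX)²)(nΣY² − (ΣY)²)]
Numerator: 5×2202 − 129×79 = 819
Denominator: √[(17575 − 16641)(7655 − 6241)] = √[934 × 1414] = 1149.2067
r = 819 / 1149.2067 ≈ 0.713

0.713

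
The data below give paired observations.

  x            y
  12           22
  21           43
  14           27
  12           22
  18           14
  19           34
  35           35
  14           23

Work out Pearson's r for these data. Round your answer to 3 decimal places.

0.541

n = 8, Σx = 145, Σy = 220, Σx² = 3031, Σy² = 6652, Σxy = 4254
nΣxy − ΣxΣy = 34032 − 31900 = 2132
nΣx² − (Σx)² = 24248 − 21025 = 3223; nΣy² − (Σy)² = 53216 − 48400 = 4816
r = 2132 / √(3223 × 4816) = 2132 / 3939.7929 ≈ 0.541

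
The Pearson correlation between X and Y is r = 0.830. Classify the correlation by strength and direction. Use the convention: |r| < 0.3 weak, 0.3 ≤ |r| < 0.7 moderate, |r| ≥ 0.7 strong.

strong positive

r = 0.830 > 0 so the relationship is positive.
|r| = 0.830, which falls in the strong range.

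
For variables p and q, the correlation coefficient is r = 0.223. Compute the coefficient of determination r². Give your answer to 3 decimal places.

r² = (0.223)² = 0.050

0.050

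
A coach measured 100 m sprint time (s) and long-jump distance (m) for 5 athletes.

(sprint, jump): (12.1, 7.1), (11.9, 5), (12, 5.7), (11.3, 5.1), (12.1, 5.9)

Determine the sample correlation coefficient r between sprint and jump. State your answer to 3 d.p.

n = 5, Σx = 59.4, Σy = 28.8, Σx² = 706.12, Σy² = 168.72, Σxy = 342.83
nΣxy − ΣxΣy = 1714.15 − 1710.72 = 3.43
nΣx² − (Σx)² = 3530.6 − 3528.36 = 2.24; nΣy² − (Σy)² = 843.6 − 829.44 = 14.16
r = 3.43 / √(2.24 × 14.16) = 3.43 / 5.6319 ≈ 0.609

0.609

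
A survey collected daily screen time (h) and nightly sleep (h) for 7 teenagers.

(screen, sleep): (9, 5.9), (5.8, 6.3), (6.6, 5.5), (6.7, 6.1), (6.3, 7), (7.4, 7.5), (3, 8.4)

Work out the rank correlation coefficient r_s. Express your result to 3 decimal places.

-0.464

Rank screen: 7, 2, 4, 5, 3, 6, 1
Rank sleep: 2, 4, 1, 3, 5, 6, 7
d = rank(screen) − rank(sleep): 5, -2, 3, 2, -2, 0, -6; Σd² = 82
ρ = 1 − 6Σd² / [n(n²−1)] = 1 − 6×82 / (7×48) = 1 − 492/336 ≈ -0.464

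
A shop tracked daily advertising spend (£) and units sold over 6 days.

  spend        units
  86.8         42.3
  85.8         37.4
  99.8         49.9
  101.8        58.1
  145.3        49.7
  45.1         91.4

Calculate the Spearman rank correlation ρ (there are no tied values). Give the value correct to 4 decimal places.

Rank spend: 3, 2, 4, 5, 6, 1
Rank units: 2, 1, 4, 5, 3, 6
d = rank(spend) − rank(units): 1, 1, 0, 0, 3, -5; Σd² = 36
ρ = 1 − 6Σd² / [n(n²−1)] = 1 − 6×36 / (6×35) = 1 − 216/210 ≈ -0.0286

-0.0286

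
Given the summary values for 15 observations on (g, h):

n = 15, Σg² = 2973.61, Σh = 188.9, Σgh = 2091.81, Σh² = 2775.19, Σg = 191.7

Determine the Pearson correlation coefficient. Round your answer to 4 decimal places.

r = (nΣgh − ΣgΣh) / √[(nΣg² − (Σg)²)(nΣh² − (Σh)²)]
Numerator: 15×2091.81 − 191.7×188.9 = -4834.98
Denominator: √[(44604.15 − 36748.89)(41627.85 − 35683.21)] = √[7855.26 × 5944.64] = 6833.4978
r = -4834.98 / 6833.4978 ≈ -0.7075

-0.7075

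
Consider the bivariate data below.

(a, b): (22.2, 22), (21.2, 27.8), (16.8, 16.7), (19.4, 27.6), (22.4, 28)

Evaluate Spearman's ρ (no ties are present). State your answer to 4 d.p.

0.7000

Rank a: 4, 3, 1, 2, 5
Rank b: 2, 4, 1, 3, 5
d = rank(a) − rank(b): 2, -1, 0, -1, 0; Σd² = 6
ρ = 1 − 6Σd² / [n(n²−1)] = 1 − 6×6 / (5×24) = 1 − 36/120 ≈ 0.7000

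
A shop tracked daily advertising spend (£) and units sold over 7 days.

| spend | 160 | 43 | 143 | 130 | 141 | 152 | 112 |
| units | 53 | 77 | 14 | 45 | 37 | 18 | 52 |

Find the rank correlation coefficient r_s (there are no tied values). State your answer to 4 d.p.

-0.4286

Rank spend: 7, 1, 5, 3, 4, 6, 2
Rank units: 6, 7, 1, 4, 3, 2, 5
d = rank(spend) − rank(units): 1, -6, 4, -1, 1, 4, -3; Σd² = 80
ρ = 1 − 6Σd² / [n(n²−1)] = 1 − 6×80 / (7×48) = 1 − 480/336 ≈ -0.4286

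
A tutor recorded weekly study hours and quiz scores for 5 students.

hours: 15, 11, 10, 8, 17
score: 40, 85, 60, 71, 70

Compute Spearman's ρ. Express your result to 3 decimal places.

Rank hours: 4, 3, 2, 1, 5
Rank score: 1, 5, 2, 4, 3
d = rank(hours) − rank(score): 3, -2, 0, -3, 2; Σd² = 26
ρ = 1 − 6Σd² / [n(n²−1)] = 1 − 6×26 / (5×24) = 1 − 156/120 ≈ -0.300

-0.300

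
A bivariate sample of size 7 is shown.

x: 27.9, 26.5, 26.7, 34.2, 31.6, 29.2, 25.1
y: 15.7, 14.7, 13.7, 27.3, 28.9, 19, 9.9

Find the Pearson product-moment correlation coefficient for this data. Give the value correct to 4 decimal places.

0.9501

n = 7, Σx = 201.2, Σy = 129.2, Σx² = 5844.4, Σy² = 2689.78, Σxy = 3843.56
nΣxy − ΣxΣy = 26904.92 − 25995.04 = 909.88
nΣx² − (Σx)² = 40910.8 − 40481.44 = 429.36; nΣy² − (Σy)² = 18828.46 − 16692.64 = 2135.82
r = 909.88 / √(429.36 × 2135.82) = 909.88 / 957.6198 ≈ 0.9501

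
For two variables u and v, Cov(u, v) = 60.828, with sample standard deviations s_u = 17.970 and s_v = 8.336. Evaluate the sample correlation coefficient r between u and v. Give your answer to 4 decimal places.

r = Cov(u,v) / (s_u · s_v) = 60.828 / (17.970 × 8.336)
  = 60.828 / 149.7979 ≈ 0.4061

0.4061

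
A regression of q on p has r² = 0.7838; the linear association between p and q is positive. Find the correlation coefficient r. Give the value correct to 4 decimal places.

|r| = √0.7838 = 0.8853
The association is positive, so r = 0.8853.

0.8853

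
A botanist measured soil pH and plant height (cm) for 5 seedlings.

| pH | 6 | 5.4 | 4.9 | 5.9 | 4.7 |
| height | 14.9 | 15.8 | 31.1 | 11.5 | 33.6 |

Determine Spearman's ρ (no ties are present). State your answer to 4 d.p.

-0.9000

Rank pH: 5, 3, 2, 4, 1
Rank height: 2, 3, 4, 1, 5
d = rank(pH) − rank(height): 3, 0, -2, 3, -4; Σd² = 38
ρ = 1 − 6Σd² / [n(n²−1)] = 1 − 6×38 / (5×24) = 1 − 228/120 ≈ -0.9000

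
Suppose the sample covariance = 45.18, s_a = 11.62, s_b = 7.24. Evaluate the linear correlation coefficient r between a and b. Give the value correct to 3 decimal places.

r = Cov(a,b) / (s_a · s_b) = 45.18 / (11.62 × 7.24)
  = 45.18 / 84.1288 ≈ 0.537

0.537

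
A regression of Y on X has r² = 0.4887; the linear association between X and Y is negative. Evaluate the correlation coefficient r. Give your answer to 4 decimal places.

|r| = √0.4887 = 0.6991
The association is negative, so r = −0.6991.

-0.6991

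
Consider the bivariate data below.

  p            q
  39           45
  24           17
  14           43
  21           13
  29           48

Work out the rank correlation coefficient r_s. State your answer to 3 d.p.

Rank p: 5, 3, 1, 2, 4
Rank q: 4, 2, 3, 1, 5
d = rank(p) − rank(q): 1, 1, -2, 1, -1; Σd² = 8
ρ = 1 − 6Σd² / [n(n²−1)] = 1 − 6×8 / (5×24) = 1 − 48/120 ≈ 0.600

0.600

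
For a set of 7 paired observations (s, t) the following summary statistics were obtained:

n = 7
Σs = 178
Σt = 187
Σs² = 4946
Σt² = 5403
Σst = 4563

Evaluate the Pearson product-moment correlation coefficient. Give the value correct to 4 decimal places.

r = (nΣst − ΣsΣt) / √[(nΣs² − (Σs)²)(nΣt² − (Σt)²)]
Numerator: 7×4563 − 178×187 = -1345
Denominator: √[(34622 − 31684)(37821 − 34969)] = √[2938 × 2852] = 2894.6806
r = -1345 / 2894.6806 ≈ -0.4646

-0.4646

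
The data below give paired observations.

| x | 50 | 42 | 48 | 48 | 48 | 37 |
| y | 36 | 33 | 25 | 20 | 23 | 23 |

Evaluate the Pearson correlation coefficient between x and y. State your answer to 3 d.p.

0.133

n = 6, Σx = 273, Σy = 160, Σx² = 12545, Σy² = 4468, Σxy = 7301
nΣxy − ΣxΣy = 43806 − 43680 = 126
nΣx² − (Σx)² = 75270 − 74529 = 741; nΣy² − (Σy)² = 26808 − 25600 = 1208
r = 126 / √(741 × 1208) = 126 / 946.1120 ≈ 0.133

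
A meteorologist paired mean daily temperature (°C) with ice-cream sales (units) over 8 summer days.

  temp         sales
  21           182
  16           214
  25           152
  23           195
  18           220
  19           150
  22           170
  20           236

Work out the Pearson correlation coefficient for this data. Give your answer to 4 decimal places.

-0.5266

n = 8, Σx = 164, Σy = 1519, Σx² = 3420, Σy² = 295545, Σxy = 30801
nΣxy − ΣxΣy = 246408 − 249116 = -2708
nΣx² − (Σx)² = 27360 − 26896 = 464; nΣy² − (Σy)² = 2364360 − 2307361 = 56999
r = -2708 / √(464 × 56999) = -2708 / 5142.7168 ≈ -0.5266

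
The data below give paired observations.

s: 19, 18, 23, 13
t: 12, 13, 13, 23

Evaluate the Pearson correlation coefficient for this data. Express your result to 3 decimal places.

n = 4, Σs = 73, Σt = 61, Σs² = 1383, Σt² = 1011, Σst = 1060
nΣst − ΣsΣt = 4240 − 4453 = -213
nΣs² − (Σs)² = 5532 − 5329 = 203; nΣt² − (Σt)² = 4044 − 3721 = 323
r = -213 / √(203 × 323) = -213 / 256.0644 ≈ -0.832

-0.832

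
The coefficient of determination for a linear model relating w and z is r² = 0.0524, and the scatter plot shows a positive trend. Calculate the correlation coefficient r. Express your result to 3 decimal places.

|r| = √0.0524 = 0.229
The association is positive, so r = 0.229.

0.229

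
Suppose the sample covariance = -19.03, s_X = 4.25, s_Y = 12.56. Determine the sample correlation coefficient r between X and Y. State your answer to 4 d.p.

-0.3565

r = Cov(X,Y) / (s_X · s_Y) = -19.03 / (4.25 × 12.56)
  = -19.03 / 53.3800 ≈ -0.3565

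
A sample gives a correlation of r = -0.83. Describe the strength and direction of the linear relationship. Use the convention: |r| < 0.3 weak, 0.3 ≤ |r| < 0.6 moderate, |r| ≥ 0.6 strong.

r = -0.83 < 0 so the relationship is negative.
|r| = 0.83, which falls in the strong range.

strong negative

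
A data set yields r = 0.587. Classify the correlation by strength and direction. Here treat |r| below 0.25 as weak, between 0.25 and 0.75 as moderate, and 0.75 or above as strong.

r = 0.587 > 0 so the relationship is positive.
|r| = 0.587, which falls in the moderate range.

moderate positive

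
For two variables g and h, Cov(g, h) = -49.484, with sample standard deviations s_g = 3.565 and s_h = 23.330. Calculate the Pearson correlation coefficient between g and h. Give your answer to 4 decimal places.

-0.5950

r = Cov(g,h) / (s_g · s_h) = -49.484 / (3.565 × 23.330)
  = -49.484 / 83.1714 ≈ -0.5950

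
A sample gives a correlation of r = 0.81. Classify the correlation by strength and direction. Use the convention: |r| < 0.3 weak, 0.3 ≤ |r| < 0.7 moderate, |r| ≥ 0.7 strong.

strong positive

r = 0.81 > 0 so the relationship is positive.
|r| = 0.81, which falls in the strong range.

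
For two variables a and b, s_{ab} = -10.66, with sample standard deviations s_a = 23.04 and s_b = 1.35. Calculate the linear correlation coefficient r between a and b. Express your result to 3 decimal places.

r = Cov(a,b) / (s_a · s_b) = -10.66 / (23.04 × 1.35)
  = -10.66 / 31.1040 ≈ -0.343

-0.343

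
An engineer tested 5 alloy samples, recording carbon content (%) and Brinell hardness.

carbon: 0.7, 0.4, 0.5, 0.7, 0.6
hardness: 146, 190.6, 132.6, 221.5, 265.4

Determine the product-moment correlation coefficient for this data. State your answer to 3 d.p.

n = 5, Σx = 2.9, Σy = 956.1, Σx² = 1.75, Σy² = 194726.53, Σxy = 559.03
nΣxy − ΣxΣy = 2795.15 − 2772.69 = 22.46
nΣx² − (Σx)² = 8.75 − 8.41 = 0.34; nΣy² − (Σy)² = 973632.65 − 914127.21 = 59505.44
r = 22.46 / √(0.34 × 59505.44) = 22.46 / 142.2387 ≈ 0.158

0.158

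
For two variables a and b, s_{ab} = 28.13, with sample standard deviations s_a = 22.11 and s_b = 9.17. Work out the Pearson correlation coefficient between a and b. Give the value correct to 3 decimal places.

0.139

r = Cov(a,b) / (s_a · s_b) = 28.13 / (22.11 × 9.17)
  = 28.13 / 202.7487 ≈ 0.139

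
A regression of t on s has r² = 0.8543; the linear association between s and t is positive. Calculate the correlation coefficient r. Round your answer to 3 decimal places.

|r| = √0.8543 = 0.924
The association is positive, so r = 0.924.

0.924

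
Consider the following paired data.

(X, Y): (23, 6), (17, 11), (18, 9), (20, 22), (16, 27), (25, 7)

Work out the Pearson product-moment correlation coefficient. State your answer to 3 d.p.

n = 6, ΣX = 119, ΣY = 82, ΣX² = 2423, ΣY² = 1500, ΣXY = 1534
nΣXY − ΣXΣY = 9204 − 9758 = -554
nΣX² − (ΣX)² = 14538 − 14161 = 377; nΣY² − (ΣY)² = 9000 − 6724 = 2276
r = -554 / √(377 × 2276) = -554 / 926.3110 ≈ -0.598

-0.598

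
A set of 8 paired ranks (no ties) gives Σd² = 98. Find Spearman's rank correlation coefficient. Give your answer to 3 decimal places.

ρ = 1 − 6Σd² / [n(n²−1)] = 1 − 6×98 / (8×63)
  = 1 − 588/504 = 1 − 1.1667 ≈ -0.167

-0.167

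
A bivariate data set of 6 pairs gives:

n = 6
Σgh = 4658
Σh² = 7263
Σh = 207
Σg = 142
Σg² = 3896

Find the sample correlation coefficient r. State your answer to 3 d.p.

r = (nΣgh − ΣgΣh) / √[(nΣg² − (Σg)²)(nΣh² − (Σh)²)]
Numerator: 6×4658 − 142×207 = -1446
Denominator: √[(23376 − 20164)(43578 − 42849)] = √[3212 × 729] = 1530.2118
r = -1446 / 1530.2118 ≈ -0.945

-0.945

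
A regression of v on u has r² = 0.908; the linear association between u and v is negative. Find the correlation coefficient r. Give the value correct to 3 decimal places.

-0.953

|r| = √0.908 = 0.953
The association is negative, so r = −0.953.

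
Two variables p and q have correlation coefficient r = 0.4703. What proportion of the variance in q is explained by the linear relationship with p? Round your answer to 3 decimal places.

r² = (0.4703)² = 0.221

0.221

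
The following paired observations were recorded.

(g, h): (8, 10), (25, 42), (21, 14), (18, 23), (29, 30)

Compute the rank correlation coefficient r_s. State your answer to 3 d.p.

Rank g: 1, 4, 3, 2, 5
Rank h: 1, 5, 2, 3, 4
d = rank(g) − rank(h): 0, -1, 1, -1, 1; Σd² = 4
ρ = 1 − 6Σd² / [n(n²−1)] = 1 − 6×4 / (5×24) = 1 − 24/120 ≈ 0.800

0.800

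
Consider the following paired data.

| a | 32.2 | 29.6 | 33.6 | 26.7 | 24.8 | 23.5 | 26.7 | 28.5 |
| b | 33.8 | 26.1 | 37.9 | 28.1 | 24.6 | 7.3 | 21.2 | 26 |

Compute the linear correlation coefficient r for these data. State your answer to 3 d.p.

n = 8, Σa = 225.6, Σb = 205, Σa² = 6447.28, Σb² = 5833.56, Σab = 5973.3
nΣab − ΣaΣb = 47786.4 − 46248 = 1538.4
nΣa² − (Σa)² = 51578.24 − 50895.36 = 682.88; nΣb² − (Σb)² = 46668.48 − 42025 = 4643.48
r = 1538.4 / √(682.88 × 4643.48) = 1538.4 / 1780.7132 ≈ 0.864

0.864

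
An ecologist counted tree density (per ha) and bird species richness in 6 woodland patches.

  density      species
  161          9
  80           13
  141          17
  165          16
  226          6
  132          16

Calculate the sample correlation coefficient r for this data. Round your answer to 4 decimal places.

-0.5837

n = 6, Σx = 905, Σy = 77, Σx² = 147927, Σy² = 1087, Σxy = 10994
nΣxy − ΣxΣy = 65964 − 69685 = -3721
nΣx² − (Σx)² = 887562 − 819025 = 68537; nΣy² − (Σy)² = 6522 − 5929 = 593
r = -3721 / √(68537 × 593) = -3721 / 6375.1424 ≈ -0.5837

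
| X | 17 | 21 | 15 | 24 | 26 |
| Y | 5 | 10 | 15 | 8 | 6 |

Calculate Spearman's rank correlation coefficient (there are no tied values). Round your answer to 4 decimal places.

Rank X: 2, 3, 1, 4, 5
Rank Y: 1, 4, 5, 3, 2
d = rank(X) − rank(Y): 1, -1, -4, 1, 3; Σd² = 28
ρ = 1 − 6Σd² / [n(n²−1)] = 1 − 6×28 / (5×24) = 1 − 168/120 ≈ -0.4000

-0.4000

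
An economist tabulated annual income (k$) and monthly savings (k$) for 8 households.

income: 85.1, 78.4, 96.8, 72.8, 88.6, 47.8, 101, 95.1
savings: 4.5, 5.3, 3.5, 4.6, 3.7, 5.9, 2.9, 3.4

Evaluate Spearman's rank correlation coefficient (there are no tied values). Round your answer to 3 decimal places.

-0.952

Rank income: 4, 3, 7, 2, 5, 1, 8, 6
Rank savings: 5, 7, 3, 6, 4, 8, 1, 2
d = rank(income) − rank(savings): -1, -4, 4, -4, 1, -7, 7, 4; Σd² = 164
ρ = 1 − 6Σd² / [n(n²−1)] = 1 − 6×164 / (8×63) = 1 − 984/504 ≈ -0.952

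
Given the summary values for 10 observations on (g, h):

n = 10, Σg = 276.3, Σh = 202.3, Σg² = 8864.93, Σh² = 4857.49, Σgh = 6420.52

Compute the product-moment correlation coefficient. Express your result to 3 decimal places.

0.856

r = (nΣgh − ΣgΣh) / √[(nΣg² − (Σg)²)(nΣh² − (Σh)²)]
Numerator: 10×6420.52 − 276.3×202.3 = 8309.71
Denominator: √[(88649.3 − 76341.69)(48574.9 − 40925.29)] = √[12307.61 × 7649.61] = 9703.0107
r = 8309.71 / 9703.0107 ≈ 0.856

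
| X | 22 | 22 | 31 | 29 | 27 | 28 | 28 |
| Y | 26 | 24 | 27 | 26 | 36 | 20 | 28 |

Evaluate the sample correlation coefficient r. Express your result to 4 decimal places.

0.1137

n = 7, ΣX = 187, ΣY = 187, ΣX² = 5067, ΣY² = 5137, ΣXY = 5007
nΣXY − ΣXΣY = 35049 − 34969 = 80
nΣX² − (ΣX)² = 35469 − 34969 = 500; nΣY² − (ΣY)² = 35959 − 34969 = 990
r = 80 / √(500 × 990) = 80 / 703.5624 ≈ 0.1137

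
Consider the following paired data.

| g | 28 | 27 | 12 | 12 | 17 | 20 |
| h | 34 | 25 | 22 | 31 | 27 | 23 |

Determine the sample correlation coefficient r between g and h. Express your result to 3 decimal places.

n = 6, Σg = 116, Σh = 162, Σg² = 2490, Σh² = 4484, Σgh = 3182
nΣgh − ΣgΣh = 19092 − 18792 = 300
nΣg² − (Σg)² = 14940 − 13456 = 1484; nΣh² − (Σh)² = 26904 − 26244 = 660
r = 300 / √(1484 × 660) = 300 / 989.6666 ≈ 0.303

0.303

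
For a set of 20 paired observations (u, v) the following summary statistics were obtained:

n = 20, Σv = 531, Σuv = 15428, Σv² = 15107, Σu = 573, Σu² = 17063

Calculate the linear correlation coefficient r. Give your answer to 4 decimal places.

r = (nΣuv − ΣuΣv) / √[(nΣu² − (Σu)²)(nΣv² − (Σv)²)]
Numerator: 20×15428 − 573×531 = 4297
Denominator: √[(341260 − 328329)(302140 − 281961)] = √[12931 × 20179] = 16153.4717
r = 4297 / 16153.4717 ≈ 0.2660

0.2660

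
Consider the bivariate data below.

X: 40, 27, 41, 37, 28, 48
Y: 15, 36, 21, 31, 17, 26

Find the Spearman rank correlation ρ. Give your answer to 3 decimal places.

Rank X: 4, 1, 5, 3, 2, 6
Rank Y: 1, 6, 3, 5, 2, 4
d = rank(X) − rank(Y): 3, -5, 2, -2, 0, 2; Σd² = 46
ρ = 1 − 6Σd² / [n(n²−1)] = 1 − 6×46 / (6×35) = 1 − 276/210 ≈ -0.314

-0.314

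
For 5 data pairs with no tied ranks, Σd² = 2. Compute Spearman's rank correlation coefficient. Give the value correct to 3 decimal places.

ρ = 1 − 6Σd² / [n(n²−1)] = 1 − 6×2 / (5×24)
  = 1 − 12/120 = 1 − 0.1000 ≈ 0.900

0.900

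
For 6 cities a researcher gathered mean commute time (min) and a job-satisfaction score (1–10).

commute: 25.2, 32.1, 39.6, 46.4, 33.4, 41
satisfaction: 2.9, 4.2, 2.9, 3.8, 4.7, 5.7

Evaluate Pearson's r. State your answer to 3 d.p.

0.286

n = 6, Σx = 217.7, Σy = 24.2, Σx² = 8183.13, Σy² = 103.48, Σxy = 889.74
nΣxy − ΣxΣy = 5338.44 − 5268.34 = 70.1
nΣx² − (Σx)² = 49098.78 − 47393.29 = 1705.49; nΣy² − (Σy)² = 620.88 − 585.64 = 35.24
r = 70.1 / √(1705.49 × 35.24) = 70.1 / 245.1560 ≈ 0.286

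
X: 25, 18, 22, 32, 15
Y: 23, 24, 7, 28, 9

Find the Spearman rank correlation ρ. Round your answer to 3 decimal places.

0.500

Rank X: 4, 2, 3, 5, 1
Rank Y: 3, 4, 1, 5, 2
d = rank(X) − rank(Y): 1, -2, 2, 0, -1; Σd² = 10
ρ = 1 − 6Σd² / [n(n²−1)] = 1 − 6×10 / (5×24) = 1 − 60/120 ≈ 0.500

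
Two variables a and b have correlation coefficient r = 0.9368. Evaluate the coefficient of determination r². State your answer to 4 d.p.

r² = (0.9368)² = 0.8776

0.8776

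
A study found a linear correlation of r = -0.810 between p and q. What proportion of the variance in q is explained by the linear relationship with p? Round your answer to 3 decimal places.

r² = (-0.810)² = 0.656

0.656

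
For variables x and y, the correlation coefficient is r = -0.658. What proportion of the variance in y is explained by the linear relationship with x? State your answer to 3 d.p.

0.433

r² = (-0.658)² = 0.433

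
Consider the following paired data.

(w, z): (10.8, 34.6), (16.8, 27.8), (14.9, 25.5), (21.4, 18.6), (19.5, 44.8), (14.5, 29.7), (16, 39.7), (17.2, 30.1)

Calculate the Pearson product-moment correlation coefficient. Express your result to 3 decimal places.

-0.183

n = 8, Σw = 131.1, Σz = 250.8, Σw² = 2221.19, Σz² = 8337.44, Σwz = 4075.88
nΣwz − ΣwΣz = 32607.04 − 32879.88 = -272.84
nΣw² − (Σw)² = 17769.52 − 17187.21 = 582.31; nΣz² − (Σz)² = 66699.52 − 62900.64 = 3798.88
r = -272.84 / √(582.31 × 3798.88) = -272.84 / 1487.3217 ≈ -0.183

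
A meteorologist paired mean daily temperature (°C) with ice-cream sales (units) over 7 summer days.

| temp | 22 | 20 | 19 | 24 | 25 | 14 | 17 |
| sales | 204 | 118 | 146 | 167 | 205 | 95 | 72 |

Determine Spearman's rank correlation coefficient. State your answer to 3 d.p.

Rank temp: 5, 4, 3, 6, 7, 1, 2
Rank sales: 6, 3, 4, 5, 7, 2, 1
d = rank(temp) − rank(sales): -1, 1, -1, 1, 0, -1, 1; Σd² = 6
ρ = 1 − 6Σd² / [n(n²−1)] = 1 − 6×6 / (7×48) = 1 − 36/336 ≈ 0.893

0.893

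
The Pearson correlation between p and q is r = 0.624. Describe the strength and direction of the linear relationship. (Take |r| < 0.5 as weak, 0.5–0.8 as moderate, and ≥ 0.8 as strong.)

r = 0.624 > 0 so the relationship is positive.
|r| = 0.624, which falls in the moderate range.

moderate positive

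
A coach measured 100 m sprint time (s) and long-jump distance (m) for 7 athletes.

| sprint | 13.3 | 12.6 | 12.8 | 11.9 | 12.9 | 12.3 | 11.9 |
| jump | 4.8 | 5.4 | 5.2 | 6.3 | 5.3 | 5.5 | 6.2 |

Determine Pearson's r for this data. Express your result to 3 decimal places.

n = 7, Σx = 87.7, Σy = 38.7, Σx² = 1100.41, Σy² = 215.71, Σxy = 483.21
nΣxy − ΣxΣy = 3382.47 − 3393.99 = -11.52
nΣx² − (Σx)² = 7702.87 − 7691.29 = 11.58; nΣy² − (Σy)² = 1509.97 − 1497.69 = 12.28
r = -11.52 / √(11.58 × 12.28) = -11.52 / 11.9249 ≈ -0.966

-0.966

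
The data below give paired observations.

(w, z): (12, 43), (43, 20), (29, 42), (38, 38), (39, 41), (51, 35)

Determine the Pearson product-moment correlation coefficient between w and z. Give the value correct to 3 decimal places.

n = 6, Σw = 212, Σz = 219, Σw² = 8400, Σz² = 8363, Σwz = 7422
nΣwz − ΣwΣz = 44532 − 46428 = -1896
nΣw² − (Σw)² = 50400 − 44944 = 5456; nΣz² − (Σz)² = 50178 − 47961 = 2217
r = -1896 / √(5456 × 2217) = -1896 / 3477.9235 ≈ -0.545

-0.545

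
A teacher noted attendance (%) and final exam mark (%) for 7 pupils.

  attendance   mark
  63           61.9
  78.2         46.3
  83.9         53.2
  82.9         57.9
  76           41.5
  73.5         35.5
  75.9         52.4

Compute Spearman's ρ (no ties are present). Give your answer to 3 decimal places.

0.107

Rank attendance: 1, 5, 7, 6, 4, 2, 3
Rank mark: 7, 3, 5, 6, 2, 1, 4
d = rank(attendance) − rank(mark): -6, 2, 2, 0, 2, 1, -1; Σd² = 50
ρ = 1 − 6Σd² / [n(n²−1)] = 1 − 6×50 / (7×48) = 1 − 300/336 ≈ 0.107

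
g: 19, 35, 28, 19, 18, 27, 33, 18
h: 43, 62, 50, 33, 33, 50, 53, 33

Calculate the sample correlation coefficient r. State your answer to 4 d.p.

0.9471

n = 8, Σg = 197, Σh = 357, Σg² = 5197, Σh² = 16769, Σgh = 9301
nΣgh − ΣgΣh = 74408 − 70329 = 4079
nΣg² − (Σg)² = 41576 − 38809 = 2767; nΣh² − (Σh)² = 134152 − 127449 = 6703
r = 4079 / √(2767 × 6703) = 4079 / 4306.6461 ≈ 0.9471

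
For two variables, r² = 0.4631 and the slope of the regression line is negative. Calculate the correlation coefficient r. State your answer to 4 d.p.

-0.6805

|r| = √0.4631 = 0.6805
The association is negative, so r = −0.6805.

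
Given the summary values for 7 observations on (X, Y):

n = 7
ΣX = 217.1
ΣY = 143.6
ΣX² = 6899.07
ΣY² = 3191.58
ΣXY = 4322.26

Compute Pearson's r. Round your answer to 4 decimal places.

-0.6508

r = (nΣXY − ΣXΣY) / √[(nΣX² − (ΣX)²)(nΣY² − (ΣY)²)]
Numerator: 7×4322.26 − 217.1×143.6 = -919.74
Denominator: √[(48293.49 − 47132.41)(22341.06 − 20620.96)] = √[1161.08 × 1720.1] = 1413.2140
r = -919.74 / 1413.2140 ≈ -0.6508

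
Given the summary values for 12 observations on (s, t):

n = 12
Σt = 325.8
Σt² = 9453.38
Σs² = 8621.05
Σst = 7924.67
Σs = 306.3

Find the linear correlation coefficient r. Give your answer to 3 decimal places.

r = (nΣst − ΣsΣt) / √[(nΣs² − (Σs)²)(nΣt² − (Σt)²)]
Numerator: 12×7924.67 − 306.3×325.8 = -4696.5
Denominator: √[(103452.6 − 93819.69)(113440.56 − 106145.64)] = √[9632.91 × 7294.92] = 8382.7983
r = -4696.5 / 8382.7983 ≈ -0.560

-0.560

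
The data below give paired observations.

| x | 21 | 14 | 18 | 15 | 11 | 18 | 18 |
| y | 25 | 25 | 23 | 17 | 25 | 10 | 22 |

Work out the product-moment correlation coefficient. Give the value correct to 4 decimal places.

-0.1790

n = 7, Σx = 115, Σy = 147, Σx² = 1955, Σy² = 3277, Σxy = 2395
nΣxy − ΣxΣy = 16765 − 16905 = -140
nΣx² − (Σx)² = 13685 − 13225 = 460; nΣy² − (Σy)² = 22939 − 21609 = 1330
r = -140 / √(460 × 1330) = -140 / 782.1765 ≈ -0.1790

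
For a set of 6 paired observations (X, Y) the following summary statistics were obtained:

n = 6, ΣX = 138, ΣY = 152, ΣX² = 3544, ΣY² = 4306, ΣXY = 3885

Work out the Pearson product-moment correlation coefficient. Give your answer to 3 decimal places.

r = (nΣXY − ΣXΣY) / √[(nΣX² − (ΣX)²)(nΣY² − (ΣY)²)]
Numerator: 6×3885 − 138×152 = 2334
Denominator: √[(21264 − 19044)(25836 − 23104)] = √[2220 × 2732] = 2462.7302
r = 2334 / 2462.7302 ≈ 0.948

0.948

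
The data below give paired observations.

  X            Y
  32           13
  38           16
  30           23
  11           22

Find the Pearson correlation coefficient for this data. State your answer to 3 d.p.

-0.581

n = 4, ΣX = 111, ΣY = 74, ΣX² = 3489, ΣY² = 1438, ΣXY = 1956
nΣXY − ΣXΣY = 7824 − 8214 = -390
nΣX² − (ΣX)² = 13956 − 12321 = 1635; nΣY² − (ΣY)² = 5752 − 5476 = 276
r = -390 / √(1635 × 276) = -390 / 671.7589 ≈ -0.581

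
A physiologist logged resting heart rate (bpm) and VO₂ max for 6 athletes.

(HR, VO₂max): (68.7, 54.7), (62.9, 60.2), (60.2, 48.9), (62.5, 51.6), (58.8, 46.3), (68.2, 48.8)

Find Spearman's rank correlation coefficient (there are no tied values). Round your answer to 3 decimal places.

Rank HR: 6, 4, 2, 3, 1, 5
Rank VO₂max: 5, 6, 3, 4, 1, 2
d = rank(HR) − rank(VO₂max): 1, -2, -1, -1, 0, 3; Σd² = 16
ρ = 1 − 6Σd² / [n(n²−1)] = 1 − 6×16 / (6×35) = 1 − 96/210 ≈ 0.543

0.543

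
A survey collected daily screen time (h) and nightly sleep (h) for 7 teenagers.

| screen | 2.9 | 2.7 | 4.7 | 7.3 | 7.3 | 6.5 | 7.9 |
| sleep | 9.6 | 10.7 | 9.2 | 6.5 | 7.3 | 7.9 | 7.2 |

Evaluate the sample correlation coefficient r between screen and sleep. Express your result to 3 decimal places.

n = 7, Σx = 39.3, Σy = 58.4, Σx² = 249.03, Σy² = 501.08, Σxy = 308.94
nΣxy − ΣxΣy = 2162.58 − 2295.12 = -132.54
nΣx² − (Σx)² = 1743.21 − 1544.49 = 198.72; nΣy² − (Σy)² = 3507.56 − 3410.56 = 97
r = -132.54 / √(198.72 × 97) = -132.54 / 138.8375 ≈ -0.955

-0.955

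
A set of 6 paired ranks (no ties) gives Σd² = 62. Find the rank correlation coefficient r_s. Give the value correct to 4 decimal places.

-0.7714

ρ = 1 − 6Σd² / [n(n²−1)] = 1 − 6×62 / (6×35)
  = 1 − 372/210 = 1 − 1.77143 ≈ -0.7714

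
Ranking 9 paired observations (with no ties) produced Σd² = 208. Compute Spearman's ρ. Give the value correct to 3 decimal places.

ρ = 1 − 6Σd² / [n(n²−1)] = 1 − 6×208 / (9×80)
  = 1 − 1248/720 = 1 − 1.7333 ≈ -0.733

-0.733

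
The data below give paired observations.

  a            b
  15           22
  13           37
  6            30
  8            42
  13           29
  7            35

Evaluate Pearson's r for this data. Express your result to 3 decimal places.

-0.499

n = 6, Σa = 62, Σb = 195, Σa² = 712, Σb² = 6583, Σab = 1949
nΣab − ΣaΣb = 11694 − 12090 = -396
nΣa² − (Σa)² = 4272 − 3844 = 428; nΣb² − (Σb)² = 39498 − 38025 = 1473
r = -396 / √(428 × 1473) = -396 / 794.0050 ≈ -0.499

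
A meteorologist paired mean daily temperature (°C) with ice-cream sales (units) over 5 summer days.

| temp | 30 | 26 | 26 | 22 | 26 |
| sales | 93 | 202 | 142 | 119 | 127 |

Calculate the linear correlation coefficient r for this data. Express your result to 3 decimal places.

-0.226

n = 5, Σx = 130, Σy = 683, Σx² = 3412, Σy² = 99907, Σxy = 17654
nΣxy − ΣxΣy = 88270 − 88790 = -520
nΣx² − (Σx)² = 17060 − 16900 = 160; nΣy² − (Σy)² = 499535 − 466489 = 33046
r = -520 / √(160 × 33046) = -520 / 2299.4260 ≈ -0.226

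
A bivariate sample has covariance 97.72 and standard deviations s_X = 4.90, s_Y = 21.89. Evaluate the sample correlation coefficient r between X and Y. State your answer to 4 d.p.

r = Cov(X,Y) / (s_X · s_Y) = 97.72 / (4.90 × 21.89)
  = 97.72 / 107.2610 ≈ 0.9110

0.9110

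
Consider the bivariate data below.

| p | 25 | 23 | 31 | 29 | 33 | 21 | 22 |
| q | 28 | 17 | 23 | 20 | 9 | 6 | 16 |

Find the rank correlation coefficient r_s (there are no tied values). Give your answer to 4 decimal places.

0.3571

Rank p: 4, 3, 6, 5, 7, 1, 2
Rank q: 7, 4, 6, 5, 2, 1, 3
d = rank(p) − rank(q): -3, -1, 0, 0, 5, 0, -1; Σd² = 36
ρ = 1 − 6Σd² / [n(n²−1)] = 1 − 6×36 / (7×48) = 1 − 216/336 ≈ 0.3571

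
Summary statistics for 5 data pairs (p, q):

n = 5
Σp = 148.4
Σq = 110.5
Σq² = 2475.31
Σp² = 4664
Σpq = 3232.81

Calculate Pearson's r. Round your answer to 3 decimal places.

-0.504

r = (nΣpq − ΣpΣq) / √[(nΣp² − (Σp)²)(nΣq² − (Σq)²)]
Numerator: 5×3232.81 − 148.4×110.5 = -234.15
Denominator: √[(23320 − 22022.56)(12376.55 − 12210.25)] = √[1297.44 × 166.3] = 464.5043
r = -234.15 / 464.5043 ≈ -0.504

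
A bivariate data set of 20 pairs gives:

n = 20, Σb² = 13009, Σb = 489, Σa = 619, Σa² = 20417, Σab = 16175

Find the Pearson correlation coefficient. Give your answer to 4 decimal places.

r = (nΣab − ΣaΣb) / √[(nΣa² − (Σa)²)(nΣb² − (Σb)²)]
Numerator: 20×16175 − 619×489 = 20809
Denominator: √[(408340 − 383161)(260180 − 239121)] = √[25179 × 21059] = 23027.0398
r = 20809 / 23027.0398 ≈ 0.9037

0.9037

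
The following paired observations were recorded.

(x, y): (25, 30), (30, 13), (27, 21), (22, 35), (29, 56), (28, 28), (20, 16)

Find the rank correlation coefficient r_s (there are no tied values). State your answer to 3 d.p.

-0.071

Rank x: 3, 7, 4, 2, 6, 5, 1
Rank y: 5, 1, 3, 6, 7, 4, 2
d = rank(x) − rank(y): -2, 6, 1, -4, -1, 1, -1; Σd² = 60
ρ = 1 − 6Σd² / [n(n²−1)] = 1 − 6×60 / (7×48) = 1 − 360/336 ≈ -0.071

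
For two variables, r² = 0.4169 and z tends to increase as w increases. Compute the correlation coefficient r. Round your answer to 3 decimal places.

|r| = √0.4169 = 0.646
The association is positive, so r = 0.646.

0.646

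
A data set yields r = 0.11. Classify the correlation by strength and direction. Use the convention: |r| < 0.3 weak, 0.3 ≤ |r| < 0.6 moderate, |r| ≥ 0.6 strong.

weak positive

r = 0.11 > 0 so the relationship is positive.
|r| = 0.11, which falls in the weak range.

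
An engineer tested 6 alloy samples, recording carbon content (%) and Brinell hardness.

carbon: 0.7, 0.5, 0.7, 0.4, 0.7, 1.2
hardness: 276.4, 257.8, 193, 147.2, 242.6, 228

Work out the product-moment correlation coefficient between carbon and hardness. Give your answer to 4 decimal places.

0.2813

n = 6, Σx = 4.2, Σy = 1345, Σx² = 3.32, Σy² = 312613.4, Σxy = 959.78
nΣxy − ΣxΣy = 5758.68 − 5649 = 109.68
nΣx² − (Σx)² = 19.92 − 17.64 = 2.28; nΣy² − (Σy)² = 1875680.4 − 1809025 = 66655.4
r = 109.68 / √(2.28 × 66655.4) = 109.68 / 389.8388 ≈ 0.2813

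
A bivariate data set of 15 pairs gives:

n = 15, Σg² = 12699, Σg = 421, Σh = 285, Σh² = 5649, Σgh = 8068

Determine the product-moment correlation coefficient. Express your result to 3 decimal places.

0.152

r = (nΣgh − ΣgΣh) / √[(nΣg² − (Σg)²)(nΣh² − (Σh)²)]
Numerator: 15×8068 − 421×285 = 1035
Denominator: √[(190485 − 177241)(84735 − 81225)] = √[13244 × 3510] = 6818.0965
r = 1035 / 6818.0965 ≈ 0.152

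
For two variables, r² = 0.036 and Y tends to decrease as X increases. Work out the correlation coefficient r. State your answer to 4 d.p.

-0.1897

|r| = √0.036 = 0.1897
The association is negative, so r = −0.1897.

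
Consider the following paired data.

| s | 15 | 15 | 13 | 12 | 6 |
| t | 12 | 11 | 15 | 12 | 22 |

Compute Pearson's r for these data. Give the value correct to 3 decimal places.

-0.935

n = 5, Σs = 61, Σt = 72, Σs² = 799, Σt² = 1118, Σst = 816
nΣst − ΣsΣt = 4080 − 4392 = -312
nΣs² − (Σs)² = 3995 − 3721 = 274; nΣt² − (Σt)² = 5590 − 5184 = 406
r = -312 / √(274 × 406) = -312 / 333.5326 ≈ -0.935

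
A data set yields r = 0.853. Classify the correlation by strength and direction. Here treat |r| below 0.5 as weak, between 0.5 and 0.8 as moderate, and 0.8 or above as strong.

r = 0.853 > 0 so the relationship is positive.
|r| = 0.853, which falls in the strong range.

strong positive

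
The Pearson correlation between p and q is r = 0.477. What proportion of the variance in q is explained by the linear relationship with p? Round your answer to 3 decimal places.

0.228

r² = (0.477)² = 0.228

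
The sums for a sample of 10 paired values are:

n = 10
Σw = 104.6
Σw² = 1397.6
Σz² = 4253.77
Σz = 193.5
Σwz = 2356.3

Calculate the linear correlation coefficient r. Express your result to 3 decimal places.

r = (nΣwz − ΣwΣz) / √[(nΣw² − (Σw)²)(nΣz² − (Σz)²)]
Numerator: 10×2356.3 − 104.6×193.5 = 3322.9
Denominator: √[(13976 − 10941.16)(42537.7 − 37442.25)] = √[3034.84 × 5095.45] = 3932.4134
r = 3322.9 / 3932.4134 ≈ 0.845

0.845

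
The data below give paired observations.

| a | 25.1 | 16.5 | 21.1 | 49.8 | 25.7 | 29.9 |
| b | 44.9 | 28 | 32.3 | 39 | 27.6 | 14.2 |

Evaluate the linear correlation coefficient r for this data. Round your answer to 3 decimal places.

n = 6, Σa = 168.1, Σb = 186, Σa² = 5382.01, Σb² = 6327.7, Σab = 5346.62
nΣab − ΣaΣb = 32079.72 − 31266.6 = 813.12
nΣa² − (Σa)² = 32292.06 − 28257.61 = 4034.45; nΣb² − (Σb)² = 37966.2 − 34596 = 3370.2
r = 813.12 / √(4034.45 × 3370.2) = 813.12 / 3687.3979 ≈ 0.221

0.221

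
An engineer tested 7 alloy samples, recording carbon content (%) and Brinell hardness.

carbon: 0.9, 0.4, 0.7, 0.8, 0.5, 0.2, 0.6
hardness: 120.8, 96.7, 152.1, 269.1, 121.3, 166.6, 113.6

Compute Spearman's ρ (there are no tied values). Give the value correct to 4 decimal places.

Rank carbon: 7, 2, 5, 6, 3, 1, 4
Rank hardness: 3, 1, 5, 7, 4, 6, 2
d = rank(carbon) − rank(hardness): 4, 1, 0, -1, -1, -5, 2; Σd² = 48
ρ = 1 − 6Σd² / [n(n²−1)] = 1 − 6×48 / (7×48) = 1 − 288/336 ≈ 0.1429

0.1429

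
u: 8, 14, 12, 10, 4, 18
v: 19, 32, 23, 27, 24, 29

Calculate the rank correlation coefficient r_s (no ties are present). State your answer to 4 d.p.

Rank u: 2, 5, 4, 3, 1, 6
Rank v: 1, 6, 2, 4, 3, 5
d = rank(u) − rank(v): 1, -1, 2, -1, -2, 1; Σd² = 12
ρ = 1 − 6Σd² / [n(n²−1)] = 1 − 6×12 / (6×35) = 1 − 72/210 ≈ 0.6571

0.6571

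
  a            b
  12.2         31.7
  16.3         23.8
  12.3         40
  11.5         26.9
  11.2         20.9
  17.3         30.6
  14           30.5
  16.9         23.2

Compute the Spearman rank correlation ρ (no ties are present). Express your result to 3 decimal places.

Rank a: 3, 6, 4, 2, 1, 8, 5, 7
Rank b: 7, 3, 8, 4, 1, 6, 5, 2
d = rank(a) − rank(b): -4, 3, -4, -2, 0, 2, 0, 5; Σd² = 74
ρ = 1 − 6Σd² / [n(n²−1)] = 1 − 6×74 / (8×63) = 1 − 444/504 ≈ 0.119

0.119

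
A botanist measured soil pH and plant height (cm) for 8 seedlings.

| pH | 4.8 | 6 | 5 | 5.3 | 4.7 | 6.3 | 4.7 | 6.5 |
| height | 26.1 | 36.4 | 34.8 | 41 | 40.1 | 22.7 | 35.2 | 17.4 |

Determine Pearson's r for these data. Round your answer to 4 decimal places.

n = 8, Σx = 43.3, Σy = 253.7, Σx² = 238.25, Σy² = 8563.31, Σxy = 1345
nΣxy − ΣxΣy = 10760 − 10985.21 = -225.21
nΣx² − (Σx)² = 1906 − 1874.89 = 31.11; nΣy² − (Σy)² = 68506.48 − 64363.69 = 4142.79
r = -225.21 / √(31.11 × 4142.79) = -225.21 / 359.0017 ≈ -0.6273

-0.6273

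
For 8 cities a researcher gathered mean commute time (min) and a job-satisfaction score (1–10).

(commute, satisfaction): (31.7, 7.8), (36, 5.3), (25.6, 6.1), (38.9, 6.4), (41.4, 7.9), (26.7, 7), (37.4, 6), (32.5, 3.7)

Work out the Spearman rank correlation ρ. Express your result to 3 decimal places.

0.143

Rank commute: 3, 5, 1, 7, 8, 2, 6, 4
Rank satisfaction: 7, 2, 4, 5, 8, 6, 3, 1
d = rank(commute) − rank(satisfaction): -4, 3, -3, 2, 0, -4, 3, 3; Σd² = 72
ρ = 1 − 6Σd² / [n(n²−1)] = 1 − 6×72 / (8×63) = 1 − 432/504 ≈ 0.143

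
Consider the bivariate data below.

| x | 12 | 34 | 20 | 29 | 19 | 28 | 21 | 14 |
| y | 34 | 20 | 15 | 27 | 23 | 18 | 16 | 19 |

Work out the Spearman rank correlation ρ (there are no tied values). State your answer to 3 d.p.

Rank x: 1, 8, 4, 7, 3, 6, 5, 2
Rank y: 8, 5, 1, 7, 6, 3, 2, 4
d = rank(x) − rank(y): -7, 3, 3, 0, -3, 3, 3, -2; Σd² = 98
ρ = 1 − 6Σd² / [n(n²−1)] = 1 − 6×98 / (8×63) = 1 − 588/504 ≈ -0.167

-0.167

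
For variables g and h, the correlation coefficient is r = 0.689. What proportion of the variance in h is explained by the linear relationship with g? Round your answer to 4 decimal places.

r² = (0.689)² = 0.4747

0.4747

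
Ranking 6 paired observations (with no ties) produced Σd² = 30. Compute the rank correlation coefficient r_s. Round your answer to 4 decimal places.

0.1429

ρ = 1 − 6Σd² / [n(n²−1)] = 1 − 6×30 / (6×35)
  = 1 − 180/210 = 1 − 0.85714 ≈ 0.1429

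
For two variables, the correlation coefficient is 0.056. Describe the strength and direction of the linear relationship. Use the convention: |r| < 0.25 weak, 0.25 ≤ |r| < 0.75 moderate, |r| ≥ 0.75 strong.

r = 0.056 > 0 so the relationship is positive.
|r| = 0.056, which falls in the weak range.

weak positive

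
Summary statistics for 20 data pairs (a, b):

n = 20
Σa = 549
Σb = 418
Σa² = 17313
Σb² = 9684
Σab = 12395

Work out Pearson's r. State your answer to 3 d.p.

r = (nΣab − ΣaΣb) / √[(nΣa² − (Σa)²)(nΣb² − (Σb)²)]
Numerator: 20×12395 − 549×418 = 18418
Denominator: √[(346260 − 301401)(193680 − 174724)] = √[44859 × 18956] = 29160.7134
r = 18418 / 29160.7134 ≈ 0.632

0.632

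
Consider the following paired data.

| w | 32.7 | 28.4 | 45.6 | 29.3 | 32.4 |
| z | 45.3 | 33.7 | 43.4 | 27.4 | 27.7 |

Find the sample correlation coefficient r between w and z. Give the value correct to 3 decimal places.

n = 5, Σw = 168.4, Σz = 177.5, Σw² = 5863.46, Σz² = 6589.39, Σwz = 6117.73
nΣwz − ΣwΣz = 30588.65 − 29891 = 697.65
nΣw² − (Σw)² = 29317.3 − 28358.56 = 958.74; nΣz² − (Σz)² = 32946.95 − 31506.25 = 1440.7
r = 697.65 / √(958.74 × 1440.7) = 697.65 / 1175.2688 ≈ 0.594

0.594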